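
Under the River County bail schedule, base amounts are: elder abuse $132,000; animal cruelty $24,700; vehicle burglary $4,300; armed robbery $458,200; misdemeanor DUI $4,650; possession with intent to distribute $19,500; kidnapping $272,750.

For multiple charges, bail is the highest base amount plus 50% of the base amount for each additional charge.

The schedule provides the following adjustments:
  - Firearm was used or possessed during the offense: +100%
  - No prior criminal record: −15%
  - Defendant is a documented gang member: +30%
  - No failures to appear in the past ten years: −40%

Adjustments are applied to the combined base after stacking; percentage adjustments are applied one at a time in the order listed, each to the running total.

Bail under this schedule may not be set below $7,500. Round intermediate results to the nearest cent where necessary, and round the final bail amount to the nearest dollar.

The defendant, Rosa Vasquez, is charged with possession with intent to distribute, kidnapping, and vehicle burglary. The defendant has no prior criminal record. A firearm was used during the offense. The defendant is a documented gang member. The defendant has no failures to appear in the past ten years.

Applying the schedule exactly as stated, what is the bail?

Base amounts from the schedule: possession with intent to distribute $19,500; kidnapping $272,750; vehicle burglary $4,300.
Stacking rule: highest base plus 50% of each additional charge. Highest is kidnapping at $272,750. Additional: $19,500 × 50% = $9,750; $4,300 × 50% = $2,150. Combined base = $272,750 + $11,900 = $284,650.
Firearm was used or possessed during the offense (+100%): $284,650 × 2 = $569,300.
No prior criminal record (−15%): $569,300 × 0.85 = $483,905.
Defendant is a documented gang member (+30%): $483,905 × 1.3 = $629,076.50.
No failures to appear in the past ten years (−40%): $629,076.50 × 0.6 = $377,445.90.
$377,445.90 is at or above the $7,500 minimum.
Rounded to the nearest dollar: $377,446.

$377,446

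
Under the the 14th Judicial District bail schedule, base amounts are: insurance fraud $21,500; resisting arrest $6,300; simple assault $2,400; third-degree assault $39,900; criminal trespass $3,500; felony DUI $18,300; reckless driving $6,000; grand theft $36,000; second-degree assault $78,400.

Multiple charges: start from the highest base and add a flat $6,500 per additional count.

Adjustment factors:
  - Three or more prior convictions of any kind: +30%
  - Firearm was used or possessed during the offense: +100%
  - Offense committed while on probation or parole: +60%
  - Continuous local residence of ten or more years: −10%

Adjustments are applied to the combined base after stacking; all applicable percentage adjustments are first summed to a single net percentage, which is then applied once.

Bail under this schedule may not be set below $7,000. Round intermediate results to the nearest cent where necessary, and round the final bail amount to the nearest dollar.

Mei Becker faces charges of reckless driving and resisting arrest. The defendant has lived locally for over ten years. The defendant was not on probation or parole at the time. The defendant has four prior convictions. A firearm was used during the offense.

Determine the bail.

Base amounts from the schedule: reckless driving $6,000; resisting arrest $6,300.
Stacking rule: highest base plus $6,500 per additional charge. Highest is resisting arrest at $6,300; 1 additional charge → +$6,500. Combined base = $12,800.
Net percentage adjustment: +30% +100% −10% = +120%. $12,800 × 2.2 = $28,160.
$28,160 is at or above the $7,000 minimum.

$28,160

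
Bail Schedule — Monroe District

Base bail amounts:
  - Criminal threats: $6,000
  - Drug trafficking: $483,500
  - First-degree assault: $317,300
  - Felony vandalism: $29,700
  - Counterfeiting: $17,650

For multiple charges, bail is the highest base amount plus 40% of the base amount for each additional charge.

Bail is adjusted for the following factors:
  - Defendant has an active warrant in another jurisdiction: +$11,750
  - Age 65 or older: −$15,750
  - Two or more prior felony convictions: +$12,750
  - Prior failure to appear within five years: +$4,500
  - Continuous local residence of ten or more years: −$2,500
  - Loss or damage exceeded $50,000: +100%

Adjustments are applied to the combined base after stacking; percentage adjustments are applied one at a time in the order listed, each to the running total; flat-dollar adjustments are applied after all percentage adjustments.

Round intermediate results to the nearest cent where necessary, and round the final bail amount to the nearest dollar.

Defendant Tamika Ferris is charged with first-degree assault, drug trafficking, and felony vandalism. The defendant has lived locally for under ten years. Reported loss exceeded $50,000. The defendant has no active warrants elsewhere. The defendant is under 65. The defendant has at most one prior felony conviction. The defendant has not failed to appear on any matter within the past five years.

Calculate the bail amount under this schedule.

$1,244,600

Base amounts from the schedule: first-degree assault $317,300; drug trafficking $483,500; felony vandalism $29,700.
Stacking rule: highest base plus 40% of each additional charge. Highest is drug trafficking at $483,500. Additional: $317,300 × 40% = $126,920; $29,700 × 40% = $11,880. Combined base = $483,500 + $138,800 = $622,300.
Loss or damage exceeded $50,000 (+100%): $622,300 × 2 = $1,244,600.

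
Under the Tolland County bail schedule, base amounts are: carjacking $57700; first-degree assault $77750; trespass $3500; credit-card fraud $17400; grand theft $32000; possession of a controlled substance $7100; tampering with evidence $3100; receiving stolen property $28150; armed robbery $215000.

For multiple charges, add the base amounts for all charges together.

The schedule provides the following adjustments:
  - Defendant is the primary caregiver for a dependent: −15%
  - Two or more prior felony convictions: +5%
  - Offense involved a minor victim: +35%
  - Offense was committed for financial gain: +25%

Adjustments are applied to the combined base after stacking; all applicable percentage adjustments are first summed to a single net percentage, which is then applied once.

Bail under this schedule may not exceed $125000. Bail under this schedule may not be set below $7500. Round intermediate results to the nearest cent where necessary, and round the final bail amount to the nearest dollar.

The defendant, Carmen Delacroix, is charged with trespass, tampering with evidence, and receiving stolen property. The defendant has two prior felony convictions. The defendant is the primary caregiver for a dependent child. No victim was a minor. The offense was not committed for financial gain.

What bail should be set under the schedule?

$31275

Base amounts from the schedule: trespass $3500; tampering with evidence $3100; receiving stolen property $28150.
Stacking rule: sum of all bases. $3500 + $3100 + $28150 = $34750.
Net percentage adjustment: −15% +5% = −10%. $34750 × 0.9 = $31275.
$31275 is within the $125000 maximum.
$31275 is at or above the $7500 minimum.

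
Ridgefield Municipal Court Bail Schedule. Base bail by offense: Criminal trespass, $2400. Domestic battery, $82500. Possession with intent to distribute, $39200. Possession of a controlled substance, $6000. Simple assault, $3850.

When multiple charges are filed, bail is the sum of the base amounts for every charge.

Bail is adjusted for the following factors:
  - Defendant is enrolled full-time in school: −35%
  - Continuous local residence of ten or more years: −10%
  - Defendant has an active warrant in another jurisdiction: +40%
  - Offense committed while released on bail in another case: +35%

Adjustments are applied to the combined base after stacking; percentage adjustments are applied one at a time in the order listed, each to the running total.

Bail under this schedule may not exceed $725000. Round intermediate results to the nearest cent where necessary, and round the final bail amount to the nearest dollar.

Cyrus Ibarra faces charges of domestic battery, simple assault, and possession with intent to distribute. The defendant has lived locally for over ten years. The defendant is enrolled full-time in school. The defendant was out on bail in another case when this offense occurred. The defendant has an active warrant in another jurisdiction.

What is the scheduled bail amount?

Base amounts from the schedule: domestic battery $82500; simple assault $3850; possession with intent to distribute $39200.
Stacking rule: sum of all bases. $82500 + $3850 + $39200 = $125550.
Defendant is enrolled full-time in school (−35%): $125550 × 0.65 = $81607.50.
Continuous local residence of ten or more years (−10%): $81607.50 × 0.9 = $73446.75.
Defendant has an active warrant in another jurisdiction (+40%): $73446.75 × 1.4 = $102825.45.
Offense committed while released on bail in another case (+35%): $102825.45 × 1.35 = $138814.36.
$138814.36 is within the $725000 maximum.
Rounded to the nearest dollar: $138814.

$138814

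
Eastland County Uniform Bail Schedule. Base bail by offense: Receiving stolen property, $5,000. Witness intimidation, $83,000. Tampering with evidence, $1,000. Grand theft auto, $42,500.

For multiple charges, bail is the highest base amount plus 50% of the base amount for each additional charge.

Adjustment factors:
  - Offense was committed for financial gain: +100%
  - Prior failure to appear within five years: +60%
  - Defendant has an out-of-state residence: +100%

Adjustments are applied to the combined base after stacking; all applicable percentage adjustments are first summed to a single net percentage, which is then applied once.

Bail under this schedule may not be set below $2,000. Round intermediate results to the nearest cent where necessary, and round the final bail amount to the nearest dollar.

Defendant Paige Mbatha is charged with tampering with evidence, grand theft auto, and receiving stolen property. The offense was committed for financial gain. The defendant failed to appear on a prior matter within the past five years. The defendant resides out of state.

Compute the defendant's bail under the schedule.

Base amounts from the schedule: tampering with evidence $1,000; grand theft auto $42,500; receiving stolen property $5,000.
Stacking rule: highest base plus 50% of each additional charge. Highest is grand theft auto at $42,500. Additional: $1,000 × 50% = $500; $5,000 × 50% = $2,500. Combined base = $42,500 + $3,000 = $45,500.
Net percentage adjustment: +100% +60% +100% = +260%. $45,500 × 3.6 = $163,800.
$163,800 is at or above the $2,000 minimum.

$163,800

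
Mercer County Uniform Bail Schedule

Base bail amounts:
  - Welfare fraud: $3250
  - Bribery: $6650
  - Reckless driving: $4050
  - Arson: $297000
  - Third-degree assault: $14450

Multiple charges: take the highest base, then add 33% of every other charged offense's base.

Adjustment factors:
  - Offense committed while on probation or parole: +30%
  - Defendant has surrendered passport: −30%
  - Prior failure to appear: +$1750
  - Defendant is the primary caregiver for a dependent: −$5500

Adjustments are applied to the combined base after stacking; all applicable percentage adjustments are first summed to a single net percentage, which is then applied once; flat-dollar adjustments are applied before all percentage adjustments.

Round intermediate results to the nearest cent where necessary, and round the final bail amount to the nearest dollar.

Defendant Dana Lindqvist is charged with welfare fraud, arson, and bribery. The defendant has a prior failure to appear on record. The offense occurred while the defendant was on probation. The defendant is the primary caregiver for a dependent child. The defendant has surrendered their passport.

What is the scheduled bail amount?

$296517

Base amounts from the schedule: welfare fraud $3250; arson $297000; bribery $6650.
Stacking rule: highest base plus 33% of each additional charge. Highest is arson at $297000. Additional: $3250 × 33% = $1072.50; $6650 × 33% = $2194.50. Combined base = $297000 + $3267 = $300267.
Prior failure to appear (+$1750 flat): $300267 + $1750 = $302017.
Defendant is the primary caregiver for a dependent (−$5500 flat): $302017 − $5500 = $296517.
Net percentage adjustment: +30% −30% = +0%. $296517 × 1 = $296517.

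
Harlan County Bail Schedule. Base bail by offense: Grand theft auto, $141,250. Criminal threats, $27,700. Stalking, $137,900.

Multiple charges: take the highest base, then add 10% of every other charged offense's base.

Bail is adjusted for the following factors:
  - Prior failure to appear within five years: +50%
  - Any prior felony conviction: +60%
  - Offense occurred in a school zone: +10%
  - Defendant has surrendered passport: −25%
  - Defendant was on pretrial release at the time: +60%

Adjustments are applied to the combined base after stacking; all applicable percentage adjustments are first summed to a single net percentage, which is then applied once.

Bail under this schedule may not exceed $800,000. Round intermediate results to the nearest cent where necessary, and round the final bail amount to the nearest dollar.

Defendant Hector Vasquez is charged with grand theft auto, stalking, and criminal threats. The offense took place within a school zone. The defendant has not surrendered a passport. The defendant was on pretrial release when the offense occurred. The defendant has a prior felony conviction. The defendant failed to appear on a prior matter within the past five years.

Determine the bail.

Base amounts from the schedule: grand theft auto $141,250; stalking $137,900; criminal threats $27,700.
Stacking rule: highest base plus 10% of each additional charge. Highest is grand theft auto at $141,250. Additional: $137,900 × 10% = $13,790; $27,700 × 10% = $2,770. Combined base = $141,250 + $16,560 = $157,810.
Net percentage adjustment: +50% +60% +10% +60% = +180%. $157,810 × 2.8 = $441,868.
$441,868 is within the $800,000 maximum.

$441,868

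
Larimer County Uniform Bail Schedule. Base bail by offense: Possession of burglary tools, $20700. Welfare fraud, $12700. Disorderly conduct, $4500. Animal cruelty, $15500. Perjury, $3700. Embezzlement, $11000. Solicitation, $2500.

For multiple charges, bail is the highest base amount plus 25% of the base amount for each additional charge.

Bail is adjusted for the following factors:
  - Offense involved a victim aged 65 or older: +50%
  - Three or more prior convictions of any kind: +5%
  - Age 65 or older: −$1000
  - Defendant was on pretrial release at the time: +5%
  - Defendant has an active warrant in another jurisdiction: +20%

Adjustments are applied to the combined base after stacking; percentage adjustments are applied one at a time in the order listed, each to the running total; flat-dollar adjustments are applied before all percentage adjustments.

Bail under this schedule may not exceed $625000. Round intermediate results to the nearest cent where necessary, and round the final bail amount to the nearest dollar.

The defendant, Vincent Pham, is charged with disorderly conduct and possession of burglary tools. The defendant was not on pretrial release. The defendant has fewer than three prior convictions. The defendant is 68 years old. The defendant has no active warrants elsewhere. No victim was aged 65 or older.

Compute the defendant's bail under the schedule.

$20825

Base amounts from the schedule: disorderly conduct $4500; possession of burglary tools $20700.
Stacking rule: highest base plus 25% of each additional charge. Highest is possession of burglary tools at $20700. Additional: $4500 × 25% = $1125. Combined base = $20700 + $1125 = $21825.
Age 65 or older (−$1000 flat): $21825 − $1000 = $20825.
$20825 is within the $625000 maximum.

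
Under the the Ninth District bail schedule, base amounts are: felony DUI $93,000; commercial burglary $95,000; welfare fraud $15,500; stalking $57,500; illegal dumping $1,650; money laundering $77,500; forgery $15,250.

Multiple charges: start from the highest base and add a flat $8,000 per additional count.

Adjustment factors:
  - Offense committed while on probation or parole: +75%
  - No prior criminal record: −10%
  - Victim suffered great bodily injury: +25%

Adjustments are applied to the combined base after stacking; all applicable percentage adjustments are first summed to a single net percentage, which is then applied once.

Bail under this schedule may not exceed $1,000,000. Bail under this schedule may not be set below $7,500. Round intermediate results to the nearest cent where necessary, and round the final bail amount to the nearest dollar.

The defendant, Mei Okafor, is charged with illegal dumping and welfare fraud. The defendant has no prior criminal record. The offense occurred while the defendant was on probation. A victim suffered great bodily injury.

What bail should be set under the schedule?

Base amounts from the schedule: illegal dumping $1,650; welfare fraud $15,500.
Stacking rule: highest base plus $8,000 per additional charge. Highest is welfare fraud at $15,500; 1 additional charge → +$8,000. Combined base = $23,500.
Net percentage adjustment: +75% −10% +25% = +90%. $23,500 × 1.9 = $44,650.
$44,650 is within the $1,000,000 maximum.
$44,650 is at or above the $7,500 minimum.

$44,650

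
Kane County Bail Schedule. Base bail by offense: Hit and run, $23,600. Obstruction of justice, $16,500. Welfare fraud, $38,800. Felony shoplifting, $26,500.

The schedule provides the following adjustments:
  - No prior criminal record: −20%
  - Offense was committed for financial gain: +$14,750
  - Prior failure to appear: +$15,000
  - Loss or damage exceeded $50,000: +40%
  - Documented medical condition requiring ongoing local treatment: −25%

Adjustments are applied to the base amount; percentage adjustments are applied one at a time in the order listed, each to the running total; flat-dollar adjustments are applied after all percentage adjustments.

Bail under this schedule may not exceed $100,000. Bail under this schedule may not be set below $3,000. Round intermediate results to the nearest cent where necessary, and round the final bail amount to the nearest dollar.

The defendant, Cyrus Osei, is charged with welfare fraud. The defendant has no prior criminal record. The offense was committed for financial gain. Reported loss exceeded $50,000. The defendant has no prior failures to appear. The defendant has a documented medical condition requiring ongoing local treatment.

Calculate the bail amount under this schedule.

Base amounts from the schedule: welfare fraud $38,800.
Single charge. Combined base = $38,800.
No prior criminal record (−20%): $38,800 × 0.8 = $31,040.
Loss or damage exceeded $50,000 (+40%): $31,040 × 1.4 = $43,456.
Documented medical condition requiring ongoing local treatment (−25%): $43,456 × 0.75 = $32,592.
Offense was committed for financial gain (+$14,750 flat): $32,592 + $14,750 = $47,342.
$47,342 is within the $100,000 maximum.
$47,342 is at or above the $3,000 minimum.

$47,342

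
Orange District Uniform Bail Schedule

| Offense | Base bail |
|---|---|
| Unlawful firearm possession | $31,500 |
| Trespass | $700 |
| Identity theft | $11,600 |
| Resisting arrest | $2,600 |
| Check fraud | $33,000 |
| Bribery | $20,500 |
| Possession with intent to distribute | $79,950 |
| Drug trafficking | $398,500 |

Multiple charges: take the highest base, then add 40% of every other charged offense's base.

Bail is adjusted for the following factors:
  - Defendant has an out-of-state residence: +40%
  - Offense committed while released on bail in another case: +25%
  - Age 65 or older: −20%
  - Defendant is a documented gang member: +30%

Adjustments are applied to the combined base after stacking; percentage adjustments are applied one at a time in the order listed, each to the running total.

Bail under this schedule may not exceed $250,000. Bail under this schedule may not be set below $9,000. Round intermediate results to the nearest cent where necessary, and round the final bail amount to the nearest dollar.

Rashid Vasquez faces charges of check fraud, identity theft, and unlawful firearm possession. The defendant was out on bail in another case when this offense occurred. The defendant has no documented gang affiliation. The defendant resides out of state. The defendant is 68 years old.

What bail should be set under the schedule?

Base amounts from the schedule: check fraud $33,000; identity theft $11,600; unlawful firearm possession $31,500.
Stacking rule: highest base plus 40% of each additional charge. Highest is check fraud at $33,000. Additional: $11,600 × 40% = $4,640; $31,500 × 40% = $12,600. Combined base = $33,000 + $17,240 = $50,240.
Defendant has an out-of-state residence (+40%): $50,240 × 1.4 = $70,336.
Offense committed while released on bail in another case (+25%): $70,336 × 1.25 = $87,920.
Age 65 or older (−20%): $87,920 × 0.8 = $70,336.
$70,336 is within the $250,000 maximum.
$70,336 is at or above the $9,000 minimum.

$70,336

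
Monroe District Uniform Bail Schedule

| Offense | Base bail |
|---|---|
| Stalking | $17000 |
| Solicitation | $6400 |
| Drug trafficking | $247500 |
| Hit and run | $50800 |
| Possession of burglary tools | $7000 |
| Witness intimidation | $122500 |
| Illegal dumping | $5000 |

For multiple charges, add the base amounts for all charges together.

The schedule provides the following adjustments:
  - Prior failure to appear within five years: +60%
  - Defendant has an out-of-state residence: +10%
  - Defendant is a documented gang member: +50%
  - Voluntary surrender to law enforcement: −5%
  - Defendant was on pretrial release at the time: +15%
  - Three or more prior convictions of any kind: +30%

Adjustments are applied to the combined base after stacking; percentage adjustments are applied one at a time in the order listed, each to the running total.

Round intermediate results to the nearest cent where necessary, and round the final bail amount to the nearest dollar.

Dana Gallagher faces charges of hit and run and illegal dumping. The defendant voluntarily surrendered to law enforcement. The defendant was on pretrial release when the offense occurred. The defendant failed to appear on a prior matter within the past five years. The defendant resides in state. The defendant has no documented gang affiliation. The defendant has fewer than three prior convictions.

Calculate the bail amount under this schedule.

$97538

Base amounts from the schedule: hit and run $50800; illegal dumping $5000.
Stacking rule: sum of all bases. $50800 + $5000 = $55800.
Prior failure to appear within five years (+60%): $55800 × 1.6 = $89280.
Voluntary surrender to law enforcement (−5%): $89280 × 0.95 = $84816.
Defendant was on pretrial release at the time (+15%): $84816 × 1.15 = $97538.40.
Rounded to the nearest dollar: $97538.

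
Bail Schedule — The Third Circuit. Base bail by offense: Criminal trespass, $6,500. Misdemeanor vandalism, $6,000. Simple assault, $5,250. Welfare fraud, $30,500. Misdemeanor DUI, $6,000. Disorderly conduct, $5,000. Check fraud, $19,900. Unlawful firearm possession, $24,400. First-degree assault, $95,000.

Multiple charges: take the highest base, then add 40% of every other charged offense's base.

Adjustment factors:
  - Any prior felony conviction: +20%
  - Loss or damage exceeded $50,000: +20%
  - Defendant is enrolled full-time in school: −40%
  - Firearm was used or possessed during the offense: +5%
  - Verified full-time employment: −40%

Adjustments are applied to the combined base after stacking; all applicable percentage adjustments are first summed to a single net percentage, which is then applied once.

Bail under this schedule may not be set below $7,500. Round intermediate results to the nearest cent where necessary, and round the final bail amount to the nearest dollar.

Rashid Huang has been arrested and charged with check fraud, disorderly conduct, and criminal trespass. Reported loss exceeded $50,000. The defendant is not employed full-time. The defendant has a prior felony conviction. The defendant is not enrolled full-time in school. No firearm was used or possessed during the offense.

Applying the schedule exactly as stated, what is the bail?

Base amounts from the schedule: check fraud $19,900; disorderly conduct $5,000; criminal trespass $6,500.
Stacking rule: highest base plus 40% of each additional charge. Highest is check fraud at $19,900. Additional: $5,000 × 40% = $2,000; $6,500 × 40% = $2,600. Combined base = $19,900 + $4,600 = $24,500.
Net percentage adjustment: +20% +20% = +40%. $24,500 × 1.4 = $34,300.
$34,300 is at or above the $7,500 minimum.

$34,300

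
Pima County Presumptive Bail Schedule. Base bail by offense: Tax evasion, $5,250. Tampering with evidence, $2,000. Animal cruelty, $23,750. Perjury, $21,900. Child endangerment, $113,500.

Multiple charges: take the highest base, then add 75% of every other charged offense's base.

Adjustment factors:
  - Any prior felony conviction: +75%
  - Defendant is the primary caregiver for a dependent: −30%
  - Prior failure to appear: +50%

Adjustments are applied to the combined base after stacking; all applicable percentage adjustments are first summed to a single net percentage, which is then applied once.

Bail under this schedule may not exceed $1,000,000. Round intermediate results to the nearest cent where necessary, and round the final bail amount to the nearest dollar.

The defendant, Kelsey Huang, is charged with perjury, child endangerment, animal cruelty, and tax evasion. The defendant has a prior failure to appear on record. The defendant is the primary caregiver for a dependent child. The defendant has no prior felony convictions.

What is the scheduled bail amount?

$182,010

Base amounts from the schedule: perjury $21,900; child endangerment $113,500; animal cruelty $23,750; tax evasion $5,250.
Stacking rule: highest base plus 75% of each additional charge. Highest is child endangerment at $113,500. Additional: $21,900 × 75% = $16,425; $23,750 × 75% = $17,812.50; $5,250 × 75% = $3,937.50. Combined base = $113,500 + $38,175 = $151,675.
Net percentage adjustment: −30% +50% = +20%. $151,675 × 1.2 = $182,010.
$182,010 is within the $1,000,000 maximum.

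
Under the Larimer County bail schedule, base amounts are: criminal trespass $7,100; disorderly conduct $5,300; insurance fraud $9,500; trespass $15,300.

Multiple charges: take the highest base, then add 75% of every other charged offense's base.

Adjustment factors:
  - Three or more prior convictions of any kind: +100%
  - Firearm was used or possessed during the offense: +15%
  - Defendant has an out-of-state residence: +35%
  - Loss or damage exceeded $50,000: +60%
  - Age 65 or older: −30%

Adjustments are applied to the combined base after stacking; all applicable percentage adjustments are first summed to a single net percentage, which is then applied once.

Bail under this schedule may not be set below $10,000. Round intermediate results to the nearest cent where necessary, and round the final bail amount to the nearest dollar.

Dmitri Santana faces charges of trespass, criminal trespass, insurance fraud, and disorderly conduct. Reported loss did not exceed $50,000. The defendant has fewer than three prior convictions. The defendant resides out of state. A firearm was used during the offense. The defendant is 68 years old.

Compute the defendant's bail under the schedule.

Base amounts from the schedule: trespass $15,300; criminal trespass $7,100; insurance fraud $9,500; disorderly conduct $5,300.
Stacking rule: highest base plus 75% of each additional charge. Highest is trespass at $15,300. Additional: $7,100 × 75% = $5,325; $9,500 × 75% = $7,125; $5,300 × 75% = $3,975. Combined base = $15,300 + $16,425 = $31,725.
Net percentage adjustment: +15% +35% −30% = +20%. $31,725 × 1.2 = $38,070.
$38,070 is at or above the $10,000 minimum.

$38,070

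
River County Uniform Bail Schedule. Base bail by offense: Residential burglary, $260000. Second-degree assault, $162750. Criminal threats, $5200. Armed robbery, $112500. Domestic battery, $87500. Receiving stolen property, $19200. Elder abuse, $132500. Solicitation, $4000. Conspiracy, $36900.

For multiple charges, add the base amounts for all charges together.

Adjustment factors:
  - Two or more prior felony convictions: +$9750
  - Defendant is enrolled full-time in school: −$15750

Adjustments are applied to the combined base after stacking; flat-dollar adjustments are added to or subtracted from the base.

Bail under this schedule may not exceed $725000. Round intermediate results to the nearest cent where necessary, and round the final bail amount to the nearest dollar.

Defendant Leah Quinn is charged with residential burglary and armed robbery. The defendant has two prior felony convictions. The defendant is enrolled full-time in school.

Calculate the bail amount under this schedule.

Base amounts from the schedule: residential burglary $260000; armed robbery $112500.
Stacking rule: sum of all bases. $260000 + $112500 = $372500.
Two or more prior felony convictions (+$9750 flat): $372500 + $9750 = $382250.
Defendant is enrolled full-time in school (−$15750 flat): $382250 − $15750 = $366500.
$366500 is within the $725000 maximum.

$366500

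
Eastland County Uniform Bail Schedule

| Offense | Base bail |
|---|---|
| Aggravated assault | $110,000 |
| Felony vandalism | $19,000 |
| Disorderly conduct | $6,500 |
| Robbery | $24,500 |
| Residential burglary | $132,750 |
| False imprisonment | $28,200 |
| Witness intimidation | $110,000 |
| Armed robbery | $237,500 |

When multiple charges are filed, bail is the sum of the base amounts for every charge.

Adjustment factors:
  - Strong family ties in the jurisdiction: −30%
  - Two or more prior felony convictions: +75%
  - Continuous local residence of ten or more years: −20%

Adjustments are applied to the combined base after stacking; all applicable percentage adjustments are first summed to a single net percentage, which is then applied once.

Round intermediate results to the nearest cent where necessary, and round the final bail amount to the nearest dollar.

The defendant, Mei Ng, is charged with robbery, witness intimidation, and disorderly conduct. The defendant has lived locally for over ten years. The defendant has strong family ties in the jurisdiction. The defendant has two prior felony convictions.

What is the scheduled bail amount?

Base amounts from the schedule: robbery $24,500; witness intimidation $110,000; disorderly conduct $6,500.
Stacking rule: sum of all bases. $24,500 + $110,000 + $6,500 = $141,000.
Net percentage adjustment: −30% +75% −20% = +25%. $141,000 × 1.25 = $176,250.

$176,250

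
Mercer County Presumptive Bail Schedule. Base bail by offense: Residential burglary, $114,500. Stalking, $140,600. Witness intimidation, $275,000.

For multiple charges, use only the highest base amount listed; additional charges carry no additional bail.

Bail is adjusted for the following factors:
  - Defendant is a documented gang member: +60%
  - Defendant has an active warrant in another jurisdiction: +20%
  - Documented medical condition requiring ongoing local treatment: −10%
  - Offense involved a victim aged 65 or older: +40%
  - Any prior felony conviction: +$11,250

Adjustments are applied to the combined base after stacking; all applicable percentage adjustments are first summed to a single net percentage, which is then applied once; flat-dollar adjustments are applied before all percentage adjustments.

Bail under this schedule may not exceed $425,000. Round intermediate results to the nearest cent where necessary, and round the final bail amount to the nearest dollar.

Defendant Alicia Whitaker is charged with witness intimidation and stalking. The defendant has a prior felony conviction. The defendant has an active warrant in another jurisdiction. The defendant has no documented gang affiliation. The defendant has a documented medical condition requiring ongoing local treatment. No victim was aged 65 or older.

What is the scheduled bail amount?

$314,875

Base amounts from the schedule: witness intimidation $275,000; stalking $140,600.
Stacking rule: use the highest base only. Highest is witness intimidation at $275,000. Combined base = $275,000.
Any prior felony conviction (+$11,250 flat): $275,000 + $11,250 = $286,250.
Net percentage adjustment: +20% −10% = +10%. $286,250 × 1.1 = $314,875.
$314,875 is within the $425,000 maximum.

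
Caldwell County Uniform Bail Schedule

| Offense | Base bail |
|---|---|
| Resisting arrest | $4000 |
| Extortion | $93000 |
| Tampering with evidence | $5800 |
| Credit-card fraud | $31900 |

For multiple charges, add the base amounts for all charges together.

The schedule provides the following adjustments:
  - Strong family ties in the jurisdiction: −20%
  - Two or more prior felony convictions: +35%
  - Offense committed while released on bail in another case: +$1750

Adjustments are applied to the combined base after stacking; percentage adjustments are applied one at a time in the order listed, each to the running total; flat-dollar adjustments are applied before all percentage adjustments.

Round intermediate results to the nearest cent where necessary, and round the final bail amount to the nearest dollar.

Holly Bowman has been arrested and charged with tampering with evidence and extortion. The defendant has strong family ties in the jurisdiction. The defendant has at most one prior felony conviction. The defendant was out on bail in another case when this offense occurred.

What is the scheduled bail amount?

$80440

Base amounts from the schedule: tampering with evidence $5800; extortion $93000.
Stacking rule: sum of all bases. $5800 + $93000 = $98800.
Offense committed while released on bail in another case (+$1750 flat): $98800 + $1750 = $100550.
Strong family ties in the jurisdiction (−20%): $100550 × 0.8 = $80440.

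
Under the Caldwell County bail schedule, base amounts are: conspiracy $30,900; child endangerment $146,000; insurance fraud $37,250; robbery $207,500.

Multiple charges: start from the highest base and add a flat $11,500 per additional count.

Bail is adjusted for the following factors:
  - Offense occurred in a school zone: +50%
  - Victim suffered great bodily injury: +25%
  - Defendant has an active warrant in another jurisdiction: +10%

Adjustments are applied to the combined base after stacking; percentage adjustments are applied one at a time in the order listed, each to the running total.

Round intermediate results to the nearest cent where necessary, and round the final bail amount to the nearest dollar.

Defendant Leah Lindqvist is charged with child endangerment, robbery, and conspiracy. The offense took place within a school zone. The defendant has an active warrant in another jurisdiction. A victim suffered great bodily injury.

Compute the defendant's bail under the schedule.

$475,406

Base amounts from the schedule: child endangerment $146,000; robbery $207,500; conspiracy $30,900.
Stacking rule: highest base plus $11,500 per additional charge. Highest is robbery at $207,500; 2 additional charges → +$23,000. Combined base = $230,500.
Offense occurred in a school zone (+50%): $230,500 × 1.5 = $345,750.
Victim suffered great bodily injury (+25%): $345,750 × 1.25 = $432,187.50.
Defendant has an active warrant in another jurisdiction (+10%): $432,187.50 × 1.1 = $475,406.25.
Rounded to the nearest dollar: $475,406.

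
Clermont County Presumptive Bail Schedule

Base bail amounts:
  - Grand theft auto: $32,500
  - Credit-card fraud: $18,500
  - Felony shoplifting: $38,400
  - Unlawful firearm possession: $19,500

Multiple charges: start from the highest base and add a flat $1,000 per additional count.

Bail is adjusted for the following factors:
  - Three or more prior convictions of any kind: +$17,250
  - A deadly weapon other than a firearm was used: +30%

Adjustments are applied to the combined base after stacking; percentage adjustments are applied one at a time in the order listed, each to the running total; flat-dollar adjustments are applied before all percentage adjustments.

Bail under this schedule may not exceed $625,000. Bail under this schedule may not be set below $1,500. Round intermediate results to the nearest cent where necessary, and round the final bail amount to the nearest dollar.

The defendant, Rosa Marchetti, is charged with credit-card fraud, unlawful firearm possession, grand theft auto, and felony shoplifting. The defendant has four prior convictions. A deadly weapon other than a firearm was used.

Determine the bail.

$76,245

Base amounts from the schedule: credit-card fraud $18,500; unlawful firearm possession $19,500; grand theft auto $32,500; felony shoplifting $38,400.
Stacking rule: highest base plus $1,000 per additional charge. Highest is felony shoplifting at $38,400; 3 additional charges → +$3,000. Combined base = $41,400.
Three or more prior convictions of any kind (+$17,250 flat): $41,400 + $17,250 = $58,650.
A deadly weapon other than a firearm was used (+30%): $58,650 × 1.3 = $76,245.
$76,245 is within the $625,000 maximum.
$76,245 is at or above the $1,500 minimum.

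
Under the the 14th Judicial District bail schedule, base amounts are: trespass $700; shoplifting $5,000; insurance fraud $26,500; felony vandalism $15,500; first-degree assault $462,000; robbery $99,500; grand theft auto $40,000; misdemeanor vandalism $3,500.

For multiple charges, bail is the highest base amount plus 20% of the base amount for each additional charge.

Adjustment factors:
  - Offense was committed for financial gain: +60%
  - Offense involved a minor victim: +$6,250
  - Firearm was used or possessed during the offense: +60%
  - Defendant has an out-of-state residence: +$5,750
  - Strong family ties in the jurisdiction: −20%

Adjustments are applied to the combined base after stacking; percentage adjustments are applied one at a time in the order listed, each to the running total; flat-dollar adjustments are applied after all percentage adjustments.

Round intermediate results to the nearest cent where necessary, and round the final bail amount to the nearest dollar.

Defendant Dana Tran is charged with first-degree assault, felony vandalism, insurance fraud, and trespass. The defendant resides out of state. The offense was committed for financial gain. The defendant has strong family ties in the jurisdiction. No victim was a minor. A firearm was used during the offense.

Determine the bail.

Base amounts from the schedule: first-degree assault $462,000; felony vandalism $15,500; insurance fraud $26,500; trespass $700.
Stacking rule: highest base plus 20% of each additional charge. Highest is first-degree assault at $462,000. Additional: $15,500 × 20% = $3,100; $26,500 × 20% = $5,300; $700 × 20% = $140. Combined base = $462,000 + $8,540 = $470,540.
Offense was committed for financial gain (+60%): $470,540 × 1.6 = $752,864.
Firearm was used or possessed during the offense (+60%): $752,864 × 1.6 = $1,204,582.40.
Strong family ties in the jurisdiction (−20%): $1,204,582.40 × 0.8 = $963,665.92.
Defendant has an out-of-state residence (+$5,750 flat): $963,665.92 + $5,750 = $969,415.92.
Rounded to the nearest dollar: $969,416.

$969,416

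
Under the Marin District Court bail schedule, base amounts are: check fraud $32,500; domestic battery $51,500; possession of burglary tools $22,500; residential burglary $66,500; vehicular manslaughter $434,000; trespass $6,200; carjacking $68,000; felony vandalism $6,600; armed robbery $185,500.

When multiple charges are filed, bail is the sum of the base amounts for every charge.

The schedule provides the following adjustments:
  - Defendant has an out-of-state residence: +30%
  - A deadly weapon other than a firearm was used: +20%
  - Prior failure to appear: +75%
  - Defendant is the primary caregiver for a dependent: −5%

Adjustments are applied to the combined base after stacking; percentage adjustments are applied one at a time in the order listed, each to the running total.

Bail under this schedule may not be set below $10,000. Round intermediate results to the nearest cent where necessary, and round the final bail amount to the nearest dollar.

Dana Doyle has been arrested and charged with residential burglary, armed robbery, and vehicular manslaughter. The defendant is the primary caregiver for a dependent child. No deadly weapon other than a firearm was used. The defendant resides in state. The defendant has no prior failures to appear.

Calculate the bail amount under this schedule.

Base amounts from the schedule: residential burglary $66,500; armed robbery $185,500; vehicular manslaughter $434,000.
Stacking rule: sum of all bases. $66,500 + $185,500 + $434,000 = $686,000.
Defendant is the primary caregiver for a dependent (−5%): $686,000 × 0.95 = $651,700.
$651,700 is at or above the $10,000 minimum.

$651,700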